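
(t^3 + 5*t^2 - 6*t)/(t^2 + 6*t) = t - 1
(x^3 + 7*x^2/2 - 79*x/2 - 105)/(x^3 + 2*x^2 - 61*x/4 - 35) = 2*(x^2 + x - 42)/(2*x^2 - x - 28)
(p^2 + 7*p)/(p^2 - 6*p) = (p + 7)/(p - 6)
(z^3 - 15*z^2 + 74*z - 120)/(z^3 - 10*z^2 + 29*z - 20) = (z - 6)/(z - 1)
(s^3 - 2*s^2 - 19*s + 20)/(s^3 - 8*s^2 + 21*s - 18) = (s^3 - 2*s^2 - 19*s + 20)/(s^3 - 8*s^2 + 21*s - 18)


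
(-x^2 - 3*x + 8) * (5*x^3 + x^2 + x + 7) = -5*x^5 - 16*x^4 + 36*x^3 - 2*x^2 - 13*x + 56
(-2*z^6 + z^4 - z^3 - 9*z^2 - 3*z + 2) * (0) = 0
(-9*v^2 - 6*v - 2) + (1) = -9*v^2 - 6*v - 1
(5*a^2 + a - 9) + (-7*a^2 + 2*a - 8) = -2*a^2 + 3*a - 17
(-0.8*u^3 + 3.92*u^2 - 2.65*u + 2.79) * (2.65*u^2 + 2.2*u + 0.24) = -2.12*u^5 + 8.628*u^4 + 1.4095*u^3 + 2.5043*u^2 + 5.502*u + 0.6696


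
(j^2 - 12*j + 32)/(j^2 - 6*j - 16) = (j - 4)/(j + 2)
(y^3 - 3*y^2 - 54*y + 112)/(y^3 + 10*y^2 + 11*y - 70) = (y - 8)/(y + 5)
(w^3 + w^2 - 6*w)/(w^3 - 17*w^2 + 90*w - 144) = w*(w^2 + w - 6)/(w^3 - 17*w^2 + 90*w - 144)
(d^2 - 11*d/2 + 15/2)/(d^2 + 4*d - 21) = (d - 5/2)/(d + 7)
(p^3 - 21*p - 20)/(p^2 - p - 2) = (p^2 - p - 20)/(p - 2)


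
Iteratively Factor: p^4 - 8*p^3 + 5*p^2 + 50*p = (p + 2)*(p^3 - 10*p^2 + 25*p) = (p - 5)*(p + 2)*(p^2 - 5*p) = (p - 5)^2*(p + 2)*(p)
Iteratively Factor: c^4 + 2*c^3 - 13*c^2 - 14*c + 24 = (c - 3)*(c^3 + 5*c^2 + 2*c - 8) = (c - 3)*(c + 2)*(c^2 + 3*c - 4) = (c - 3)*(c + 2)*(c + 4)*(c - 1)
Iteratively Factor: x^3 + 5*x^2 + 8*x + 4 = (x + 2)*(x^2 + 3*x + 2) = (x + 1)*(x + 2)*(x + 2)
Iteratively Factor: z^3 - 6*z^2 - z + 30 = (z - 3)*(z^2 - 3*z - 10) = (z - 3)*(z + 2)*(z - 5)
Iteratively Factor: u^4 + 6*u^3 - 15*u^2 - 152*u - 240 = (u + 3)*(u^3 + 3*u^2 - 24*u - 80) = (u + 3)*(u + 4)*(u^2 - u - 20) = (u + 3)*(u + 4)^2*(u - 5)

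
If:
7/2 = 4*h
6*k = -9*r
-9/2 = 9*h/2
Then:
No Solution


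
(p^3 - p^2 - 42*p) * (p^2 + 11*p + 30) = p^5 + 10*p^4 - 23*p^3 - 492*p^2 - 1260*p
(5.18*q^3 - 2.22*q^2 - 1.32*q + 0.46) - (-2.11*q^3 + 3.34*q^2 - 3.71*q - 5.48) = 7.29*q^3 - 5.56*q^2 + 2.39*q + 5.94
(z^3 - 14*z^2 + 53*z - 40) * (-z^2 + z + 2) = -z^5 + 15*z^4 - 65*z^3 + 65*z^2 + 66*z - 80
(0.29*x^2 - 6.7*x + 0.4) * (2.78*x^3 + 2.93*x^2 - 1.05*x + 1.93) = 0.8062*x^5 - 17.7763*x^4 - 18.8235*x^3 + 8.7667*x^2 - 13.351*x + 0.772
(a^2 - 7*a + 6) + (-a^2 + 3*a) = 6 - 4*a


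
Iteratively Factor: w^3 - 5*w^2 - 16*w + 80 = (w + 4)*(w^2 - 9*w + 20) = (w - 4)*(w + 4)*(w - 5)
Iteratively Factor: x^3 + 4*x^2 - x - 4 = (x - 1)*(x^2 + 5*x + 4) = (x - 1)*(x + 4)*(x + 1)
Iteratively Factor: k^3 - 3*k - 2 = (k + 1)*(k^2 - k - 2) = (k - 2)*(k + 1)*(k + 1)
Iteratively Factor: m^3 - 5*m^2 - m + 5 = (m - 1)*(m^2 - 4*m - 5) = (m - 1)*(m + 1)*(m - 5)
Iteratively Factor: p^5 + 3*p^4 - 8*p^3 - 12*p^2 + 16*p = (p + 2)*(p^4 + p^3 - 10*p^2 + 8*p) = (p - 2)*(p + 2)*(p^3 + 3*p^2 - 4*p) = (p - 2)*(p - 1)*(p + 2)*(p^2 + 4*p) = p*(p - 2)*(p - 1)*(p + 2)*(p + 4)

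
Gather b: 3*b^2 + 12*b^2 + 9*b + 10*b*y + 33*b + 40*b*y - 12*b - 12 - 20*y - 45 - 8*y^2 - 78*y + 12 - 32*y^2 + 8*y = 15*b^2 + b*(50*y + 30) - 40*y^2 - 90*y - 45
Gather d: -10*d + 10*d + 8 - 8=0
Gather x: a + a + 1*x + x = 2*a + 2*x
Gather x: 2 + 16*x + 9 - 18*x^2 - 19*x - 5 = -18*x^2 - 3*x + 6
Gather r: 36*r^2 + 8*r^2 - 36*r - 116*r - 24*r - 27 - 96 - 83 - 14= 44*r^2 - 176*r - 220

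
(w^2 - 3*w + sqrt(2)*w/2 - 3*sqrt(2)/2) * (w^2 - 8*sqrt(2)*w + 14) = w^4 - 15*sqrt(2)*w^3/2 - 3*w^3 + 6*w^2 + 45*sqrt(2)*w^2/2 - 18*w + 7*sqrt(2)*w - 21*sqrt(2)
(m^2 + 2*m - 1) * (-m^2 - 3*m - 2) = -m^4 - 5*m^3 - 7*m^2 - m + 2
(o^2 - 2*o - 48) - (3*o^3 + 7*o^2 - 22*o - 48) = -3*o^3 - 6*o^2 + 20*o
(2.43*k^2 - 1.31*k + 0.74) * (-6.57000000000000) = -15.9651*k^2 + 8.6067*k - 4.8618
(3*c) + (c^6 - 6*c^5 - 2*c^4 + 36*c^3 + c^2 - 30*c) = c^6 - 6*c^5 - 2*c^4 + 36*c^3 + c^2 - 27*c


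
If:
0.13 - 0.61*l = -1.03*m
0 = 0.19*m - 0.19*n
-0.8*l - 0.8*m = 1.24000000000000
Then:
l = -0.89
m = -0.66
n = -0.66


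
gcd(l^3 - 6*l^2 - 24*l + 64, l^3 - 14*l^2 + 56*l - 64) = l^2 - 10*l + 16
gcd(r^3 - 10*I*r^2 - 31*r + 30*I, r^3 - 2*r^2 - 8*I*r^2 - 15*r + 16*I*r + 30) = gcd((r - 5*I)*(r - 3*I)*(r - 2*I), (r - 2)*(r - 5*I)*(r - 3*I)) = r^2 - 8*I*r - 15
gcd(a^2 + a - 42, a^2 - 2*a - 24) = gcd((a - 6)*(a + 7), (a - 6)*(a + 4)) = a - 6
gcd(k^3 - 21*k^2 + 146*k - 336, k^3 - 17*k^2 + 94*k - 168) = k^2 - 13*k + 42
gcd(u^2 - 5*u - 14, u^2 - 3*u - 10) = u + 2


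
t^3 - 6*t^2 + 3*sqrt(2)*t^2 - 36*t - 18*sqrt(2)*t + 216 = (t - 6)*(t - 3*sqrt(2))*(t + 6*sqrt(2))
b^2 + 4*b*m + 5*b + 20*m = (b + 5)*(b + 4*m)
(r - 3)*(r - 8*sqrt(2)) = r^2 - 8*sqrt(2)*r - 3*r + 24*sqrt(2)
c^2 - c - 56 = (c - 8)*(c + 7)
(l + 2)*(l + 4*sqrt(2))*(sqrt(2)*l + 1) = sqrt(2)*l^3 + 2*sqrt(2)*l^2 + 9*l^2 + 4*sqrt(2)*l + 18*l + 8*sqrt(2)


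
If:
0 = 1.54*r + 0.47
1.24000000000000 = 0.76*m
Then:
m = 1.63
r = -0.31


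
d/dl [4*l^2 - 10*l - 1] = 8*l - 10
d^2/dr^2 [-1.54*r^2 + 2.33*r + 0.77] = -3.08000000000000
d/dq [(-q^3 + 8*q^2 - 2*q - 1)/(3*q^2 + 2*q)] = (-3*q^4 - 4*q^3 + 22*q^2 + 6*q + 2)/(q^2*(9*q^2 + 12*q + 4))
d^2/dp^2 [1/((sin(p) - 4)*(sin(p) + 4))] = 2*(-2*sin(p)^4 - 29*sin(p)^2 + 16)/((sin(p) - 4)^3*(sin(p) + 4)^3)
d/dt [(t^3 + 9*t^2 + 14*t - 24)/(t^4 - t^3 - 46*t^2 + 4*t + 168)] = (-t^4 - 6*t^3 + 29*t^2 + 68)/(t^6 - 14*t^5 + 41*t^4 + 112*t^3 - 376*t^2 - 224*t + 784)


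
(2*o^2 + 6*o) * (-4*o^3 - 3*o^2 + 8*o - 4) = -8*o^5 - 30*o^4 - 2*o^3 + 40*o^2 - 24*o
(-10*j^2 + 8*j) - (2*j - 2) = -10*j^2 + 6*j + 2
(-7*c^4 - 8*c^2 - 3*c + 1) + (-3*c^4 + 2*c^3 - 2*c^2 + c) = -10*c^4 + 2*c^3 - 10*c^2 - 2*c + 1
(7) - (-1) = 8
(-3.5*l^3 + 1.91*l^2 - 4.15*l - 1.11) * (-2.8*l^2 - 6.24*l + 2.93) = 9.8*l^5 + 16.492*l^4 - 10.5534*l^3 + 34.6003*l^2 - 5.2331*l - 3.2523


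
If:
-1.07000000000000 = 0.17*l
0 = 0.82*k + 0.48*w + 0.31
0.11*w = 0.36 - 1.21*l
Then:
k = -42.82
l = -6.29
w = 72.51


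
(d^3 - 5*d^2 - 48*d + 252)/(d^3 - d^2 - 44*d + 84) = (d - 6)/(d - 2)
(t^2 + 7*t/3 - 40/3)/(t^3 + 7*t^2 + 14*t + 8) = (3*t^2 + 7*t - 40)/(3*(t^3 + 7*t^2 + 14*t + 8))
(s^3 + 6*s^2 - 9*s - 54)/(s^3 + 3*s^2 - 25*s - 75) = (s^2 + 3*s - 18)/(s^2 - 25)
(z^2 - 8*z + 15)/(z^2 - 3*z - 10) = (z - 3)/(z + 2)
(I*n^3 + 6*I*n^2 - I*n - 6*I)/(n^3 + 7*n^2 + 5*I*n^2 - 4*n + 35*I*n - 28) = I*(n^3 + 6*n^2 - n - 6)/(n^3 + n^2*(7 + 5*I) + n*(-4 + 35*I) - 28)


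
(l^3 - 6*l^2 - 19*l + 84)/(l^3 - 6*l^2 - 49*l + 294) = (l^2 + l - 12)/(l^2 + l - 42)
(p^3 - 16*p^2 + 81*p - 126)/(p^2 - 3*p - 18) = (p^2 - 10*p + 21)/(p + 3)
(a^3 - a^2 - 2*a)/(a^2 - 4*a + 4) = a*(a + 1)/(a - 2)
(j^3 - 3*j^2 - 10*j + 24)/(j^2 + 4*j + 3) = (j^2 - 6*j + 8)/(j + 1)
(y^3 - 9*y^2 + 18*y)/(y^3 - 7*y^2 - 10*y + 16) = y*(y^2 - 9*y + 18)/(y^3 - 7*y^2 - 10*y + 16)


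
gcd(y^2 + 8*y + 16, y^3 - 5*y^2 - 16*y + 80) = y + 4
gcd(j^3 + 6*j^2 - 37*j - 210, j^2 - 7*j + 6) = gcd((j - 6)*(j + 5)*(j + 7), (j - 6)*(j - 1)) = j - 6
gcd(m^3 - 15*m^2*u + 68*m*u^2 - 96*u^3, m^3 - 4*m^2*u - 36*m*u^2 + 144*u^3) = -m + 4*u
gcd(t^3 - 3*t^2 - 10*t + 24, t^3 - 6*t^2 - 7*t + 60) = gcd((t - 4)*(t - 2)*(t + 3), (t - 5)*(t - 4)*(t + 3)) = t^2 - t - 12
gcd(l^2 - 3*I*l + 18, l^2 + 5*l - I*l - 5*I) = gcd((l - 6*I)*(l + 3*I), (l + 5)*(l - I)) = 1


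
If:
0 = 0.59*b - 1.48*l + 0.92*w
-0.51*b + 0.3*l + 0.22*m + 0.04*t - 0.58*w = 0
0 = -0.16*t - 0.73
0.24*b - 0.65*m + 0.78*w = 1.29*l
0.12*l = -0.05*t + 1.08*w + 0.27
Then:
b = 0.03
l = -0.29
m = 0.00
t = -4.56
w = -0.49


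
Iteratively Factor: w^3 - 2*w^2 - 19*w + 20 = (w - 5)*(w^2 + 3*w - 4) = (w - 5)*(w + 4)*(w - 1)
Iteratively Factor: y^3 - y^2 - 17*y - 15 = (y - 5)*(y^2 + 4*y + 3) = (y - 5)*(y + 1)*(y + 3)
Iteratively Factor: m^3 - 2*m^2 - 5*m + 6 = (m + 2)*(m^2 - 4*m + 3) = (m - 3)*(m + 2)*(m - 1)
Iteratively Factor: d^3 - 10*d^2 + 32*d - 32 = (d - 4)*(d^2 - 6*d + 8) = (d - 4)*(d - 2)*(d - 4)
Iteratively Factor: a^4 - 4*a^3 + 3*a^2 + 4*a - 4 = (a - 1)*(a^3 - 3*a^2 + 4) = (a - 2)*(a - 1)*(a^2 - a - 2) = (a - 2)*(a - 1)*(a + 1)*(a - 2)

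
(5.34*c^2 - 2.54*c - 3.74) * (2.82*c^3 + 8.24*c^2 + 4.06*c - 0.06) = 15.0588*c^5 + 36.8388*c^4 - 9.796*c^3 - 41.4504*c^2 - 15.032*c + 0.2244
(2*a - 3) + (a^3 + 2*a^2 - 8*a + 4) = a^3 + 2*a^2 - 6*a + 1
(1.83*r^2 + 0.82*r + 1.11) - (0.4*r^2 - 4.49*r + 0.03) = 1.43*r^2 + 5.31*r + 1.08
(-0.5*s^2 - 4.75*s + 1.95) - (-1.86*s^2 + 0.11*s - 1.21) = 1.36*s^2 - 4.86*s + 3.16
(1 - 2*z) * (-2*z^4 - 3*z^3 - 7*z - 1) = 4*z^5 + 4*z^4 - 3*z^3 + 14*z^2 - 5*z - 1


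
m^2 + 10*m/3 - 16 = (m - 8/3)*(m + 6)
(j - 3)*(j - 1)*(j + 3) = j^3 - j^2 - 9*j + 9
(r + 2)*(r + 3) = r^2 + 5*r + 6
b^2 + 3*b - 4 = (b - 1)*(b + 4)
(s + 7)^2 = s^2 + 14*s + 49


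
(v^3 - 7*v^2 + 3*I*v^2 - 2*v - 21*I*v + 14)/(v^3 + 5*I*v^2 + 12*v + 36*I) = (v^2 + v*(-7 + I) - 7*I)/(v^2 + 3*I*v + 18)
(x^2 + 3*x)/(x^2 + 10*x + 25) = x*(x + 3)/(x^2 + 10*x + 25)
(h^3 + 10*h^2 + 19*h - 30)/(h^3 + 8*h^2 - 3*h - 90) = (h - 1)/(h - 3)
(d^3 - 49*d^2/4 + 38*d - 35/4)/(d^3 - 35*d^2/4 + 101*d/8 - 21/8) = 2*(d - 5)/(2*d - 3)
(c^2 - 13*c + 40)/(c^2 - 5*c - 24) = (c - 5)/(c + 3)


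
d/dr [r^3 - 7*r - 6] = 3*r^2 - 7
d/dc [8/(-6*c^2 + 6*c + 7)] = 48*(2*c - 1)/(-6*c^2 + 6*c + 7)^2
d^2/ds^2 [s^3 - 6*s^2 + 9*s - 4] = 6*s - 12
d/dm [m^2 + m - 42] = 2*m + 1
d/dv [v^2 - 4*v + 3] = 2*v - 4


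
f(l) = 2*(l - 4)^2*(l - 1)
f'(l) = 2*(l - 4)^2 + 2*(l - 1)*(2*l - 8) = 6*(l - 4)*(l - 2)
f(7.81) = 197.71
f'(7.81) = 132.82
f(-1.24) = -123.01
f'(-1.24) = 101.87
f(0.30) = -19.17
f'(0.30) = 37.74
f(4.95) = 7.13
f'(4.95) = 16.82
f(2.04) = 7.99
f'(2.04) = -0.47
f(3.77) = 0.29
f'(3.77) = -2.44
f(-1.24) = -123.01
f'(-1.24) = 101.87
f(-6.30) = -1548.91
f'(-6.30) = 512.94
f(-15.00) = -11552.00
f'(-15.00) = 1938.00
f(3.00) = 4.00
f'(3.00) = -6.00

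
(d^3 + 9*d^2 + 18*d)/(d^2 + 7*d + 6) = d*(d + 3)/(d + 1)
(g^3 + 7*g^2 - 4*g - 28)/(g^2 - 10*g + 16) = (g^2 + 9*g + 14)/(g - 8)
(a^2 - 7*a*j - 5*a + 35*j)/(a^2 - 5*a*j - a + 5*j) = (a^2 - 7*a*j - 5*a + 35*j)/(a^2 - 5*a*j - a + 5*j)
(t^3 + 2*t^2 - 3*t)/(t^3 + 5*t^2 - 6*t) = (t + 3)/(t + 6)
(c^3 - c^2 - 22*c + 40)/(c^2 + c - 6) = (c^2 + c - 20)/(c + 3)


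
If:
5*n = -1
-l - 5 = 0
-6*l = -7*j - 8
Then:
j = -38/7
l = -5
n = -1/5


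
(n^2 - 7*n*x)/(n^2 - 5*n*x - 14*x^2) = n/(n + 2*x)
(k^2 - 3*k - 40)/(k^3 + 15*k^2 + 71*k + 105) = (k - 8)/(k^2 + 10*k + 21)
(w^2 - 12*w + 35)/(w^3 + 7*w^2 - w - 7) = (w^2 - 12*w + 35)/(w^3 + 7*w^2 - w - 7)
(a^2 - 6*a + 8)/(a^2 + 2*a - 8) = (a - 4)/(a + 4)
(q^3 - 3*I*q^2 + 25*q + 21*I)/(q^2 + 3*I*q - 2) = (q^2 - 4*I*q + 21)/(q + 2*I)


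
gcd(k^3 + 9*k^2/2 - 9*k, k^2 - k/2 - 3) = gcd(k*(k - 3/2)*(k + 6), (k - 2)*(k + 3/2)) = 1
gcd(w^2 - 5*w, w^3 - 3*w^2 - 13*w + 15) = w - 5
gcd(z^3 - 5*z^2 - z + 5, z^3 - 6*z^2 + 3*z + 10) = z^2 - 4*z - 5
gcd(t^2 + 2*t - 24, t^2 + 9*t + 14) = 1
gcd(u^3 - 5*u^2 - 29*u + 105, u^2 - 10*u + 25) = 1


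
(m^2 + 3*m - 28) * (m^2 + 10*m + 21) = m^4 + 13*m^3 + 23*m^2 - 217*m - 588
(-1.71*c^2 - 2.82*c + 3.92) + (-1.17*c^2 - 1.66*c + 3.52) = -2.88*c^2 - 4.48*c + 7.44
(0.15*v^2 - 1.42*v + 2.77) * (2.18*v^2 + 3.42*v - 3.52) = 0.327*v^4 - 2.5826*v^3 + 0.6542*v^2 + 14.4718*v - 9.7504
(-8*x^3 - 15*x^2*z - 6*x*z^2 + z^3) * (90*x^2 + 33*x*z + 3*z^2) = -720*x^5 - 1614*x^4*z - 1059*x^3*z^2 - 153*x^2*z^3 + 15*x*z^4 + 3*z^5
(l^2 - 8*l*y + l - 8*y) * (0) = 0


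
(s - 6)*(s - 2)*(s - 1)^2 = s^4 - 10*s^3 + 29*s^2 - 32*s + 12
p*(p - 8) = p^2 - 8*p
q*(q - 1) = q^2 - q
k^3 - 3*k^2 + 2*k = k*(k - 2)*(k - 1)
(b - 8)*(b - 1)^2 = b^3 - 10*b^2 + 17*b - 8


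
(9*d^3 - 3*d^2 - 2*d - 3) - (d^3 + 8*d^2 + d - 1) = 8*d^3 - 11*d^2 - 3*d - 2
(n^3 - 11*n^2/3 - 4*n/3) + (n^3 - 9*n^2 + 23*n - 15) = 2*n^3 - 38*n^2/3 + 65*n/3 - 15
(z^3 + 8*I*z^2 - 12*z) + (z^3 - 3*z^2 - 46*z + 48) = 2*z^3 - 3*z^2 + 8*I*z^2 - 58*z + 48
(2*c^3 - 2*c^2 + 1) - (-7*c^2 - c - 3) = 2*c^3 + 5*c^2 + c + 4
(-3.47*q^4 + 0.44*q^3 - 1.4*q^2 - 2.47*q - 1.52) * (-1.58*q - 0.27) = 5.4826*q^5 + 0.2417*q^4 + 2.0932*q^3 + 4.2806*q^2 + 3.0685*q + 0.4104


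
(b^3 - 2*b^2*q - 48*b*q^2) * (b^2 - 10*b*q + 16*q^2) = b^5 - 12*b^4*q - 12*b^3*q^2 + 448*b^2*q^3 - 768*b*q^4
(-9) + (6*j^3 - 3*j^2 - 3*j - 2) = 6*j^3 - 3*j^2 - 3*j - 11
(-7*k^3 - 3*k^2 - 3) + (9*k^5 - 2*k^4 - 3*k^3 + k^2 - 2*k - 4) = 9*k^5 - 2*k^4 - 10*k^3 - 2*k^2 - 2*k - 7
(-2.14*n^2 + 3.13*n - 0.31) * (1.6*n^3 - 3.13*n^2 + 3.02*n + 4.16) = -3.424*n^5 + 11.7062*n^4 - 16.7557*n^3 + 1.5205*n^2 + 12.0846*n - 1.2896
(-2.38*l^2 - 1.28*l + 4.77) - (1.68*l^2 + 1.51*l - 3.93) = -4.06*l^2 - 2.79*l + 8.7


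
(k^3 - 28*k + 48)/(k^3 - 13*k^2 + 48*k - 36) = (k^3 - 28*k + 48)/(k^3 - 13*k^2 + 48*k - 36)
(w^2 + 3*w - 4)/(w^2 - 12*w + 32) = (w^2 + 3*w - 4)/(w^2 - 12*w + 32)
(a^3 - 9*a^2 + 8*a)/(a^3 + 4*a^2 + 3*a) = (a^2 - 9*a + 8)/(a^2 + 4*a + 3)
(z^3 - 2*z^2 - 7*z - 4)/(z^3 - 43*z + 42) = (z^3 - 2*z^2 - 7*z - 4)/(z^3 - 43*z + 42)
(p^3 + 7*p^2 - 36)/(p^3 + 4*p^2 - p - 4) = (p^3 + 7*p^2 - 36)/(p^3 + 4*p^2 - p - 4)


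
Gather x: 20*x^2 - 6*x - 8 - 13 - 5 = 20*x^2 - 6*x - 26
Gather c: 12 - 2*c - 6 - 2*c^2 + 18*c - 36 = -2*c^2 + 16*c - 30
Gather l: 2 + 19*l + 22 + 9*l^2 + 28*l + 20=9*l^2 + 47*l + 44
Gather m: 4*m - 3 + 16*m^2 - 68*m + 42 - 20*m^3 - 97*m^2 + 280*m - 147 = -20*m^3 - 81*m^2 + 216*m - 108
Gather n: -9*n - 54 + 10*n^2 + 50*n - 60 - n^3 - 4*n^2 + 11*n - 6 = -n^3 + 6*n^2 + 52*n - 120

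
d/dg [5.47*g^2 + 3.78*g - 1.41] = 10.94*g + 3.78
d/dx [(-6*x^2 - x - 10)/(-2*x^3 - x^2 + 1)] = (-2*x*(3*x + 1)*(6*x^2 + x + 10) + (12*x + 1)*(2*x^3 + x^2 - 1))/(2*x^3 + x^2 - 1)^2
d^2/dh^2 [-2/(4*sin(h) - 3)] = 8*(4*sin(h)^2 + 3*sin(h) - 8)/(4*sin(h) - 3)^3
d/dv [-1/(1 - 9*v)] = -9/(9*v - 1)^2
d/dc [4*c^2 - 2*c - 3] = 8*c - 2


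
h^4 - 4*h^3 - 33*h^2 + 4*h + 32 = (h - 8)*(h - 1)*(h + 1)*(h + 4)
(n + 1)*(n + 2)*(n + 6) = n^3 + 9*n^2 + 20*n + 12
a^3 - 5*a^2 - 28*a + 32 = (a - 8)*(a - 1)*(a + 4)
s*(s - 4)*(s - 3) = s^3 - 7*s^2 + 12*s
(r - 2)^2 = r^2 - 4*r + 4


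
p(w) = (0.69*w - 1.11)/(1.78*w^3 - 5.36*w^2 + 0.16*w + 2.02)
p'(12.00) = -0.00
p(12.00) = 0.00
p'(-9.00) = 0.00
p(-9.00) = 0.00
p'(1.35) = -0.30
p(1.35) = 0.06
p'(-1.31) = 0.30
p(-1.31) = 0.18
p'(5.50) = -0.01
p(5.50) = 0.02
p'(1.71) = -0.15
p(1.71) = -0.02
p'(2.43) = -0.42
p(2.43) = -0.15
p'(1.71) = -0.15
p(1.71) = -0.02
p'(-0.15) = 1.02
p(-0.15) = -0.65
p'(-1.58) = 0.16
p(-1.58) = 0.12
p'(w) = (0.69*w - 1.11)*(-5.34*w^2 + 10.72*w - 0.16)/(1.78*w^3 - 5.36*w^2 + 0.16*w + 2.02)^2 + 0.69/(1.78*w^3 - 5.36*w^2 + 0.16*w + 2.02)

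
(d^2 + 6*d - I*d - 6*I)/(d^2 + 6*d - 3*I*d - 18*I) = (d - I)/(d - 3*I)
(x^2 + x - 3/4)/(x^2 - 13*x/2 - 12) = (x - 1/2)/(x - 8)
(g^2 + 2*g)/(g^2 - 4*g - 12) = g/(g - 6)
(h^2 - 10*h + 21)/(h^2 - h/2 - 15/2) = 2*(h - 7)/(2*h + 5)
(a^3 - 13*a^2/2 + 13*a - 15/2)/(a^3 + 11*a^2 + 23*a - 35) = (2*a^2 - 11*a + 15)/(2*(a^2 + 12*a + 35))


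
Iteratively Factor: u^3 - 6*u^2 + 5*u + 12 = (u - 4)*(u^2 - 2*u - 3) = (u - 4)*(u - 3)*(u + 1)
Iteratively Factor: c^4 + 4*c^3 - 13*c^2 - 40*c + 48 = (c + 4)*(c^3 - 13*c + 12) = (c + 4)^2*(c^2 - 4*c + 3) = (c - 1)*(c + 4)^2*(c - 3)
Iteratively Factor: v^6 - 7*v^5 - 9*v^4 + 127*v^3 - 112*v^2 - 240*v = (v - 3)*(v^5 - 4*v^4 - 21*v^3 + 64*v^2 + 80*v) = (v - 5)*(v - 3)*(v^4 + v^3 - 16*v^2 - 16*v) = v*(v - 5)*(v - 3)*(v^3 + v^2 - 16*v - 16) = v*(v - 5)*(v - 4)*(v - 3)*(v^2 + 5*v + 4) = v*(v - 5)*(v - 4)*(v - 3)*(v + 1)*(v + 4)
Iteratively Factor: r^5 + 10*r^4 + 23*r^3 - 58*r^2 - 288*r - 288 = (r + 4)*(r^4 + 6*r^3 - r^2 - 54*r - 72) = (r - 3)*(r + 4)*(r^3 + 9*r^2 + 26*r + 24) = (r - 3)*(r + 3)*(r + 4)*(r^2 + 6*r + 8) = (r - 3)*(r + 3)*(r + 4)^2*(r + 2)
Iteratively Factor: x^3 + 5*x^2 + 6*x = (x + 3)*(x^2 + 2*x) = x*(x + 3)*(x + 2)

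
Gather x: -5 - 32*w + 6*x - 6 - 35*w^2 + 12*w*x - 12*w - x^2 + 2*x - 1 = -35*w^2 - 44*w - x^2 + x*(12*w + 8) - 12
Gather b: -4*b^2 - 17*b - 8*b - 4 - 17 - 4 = -4*b^2 - 25*b - 25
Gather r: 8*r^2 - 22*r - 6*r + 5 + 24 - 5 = 8*r^2 - 28*r + 24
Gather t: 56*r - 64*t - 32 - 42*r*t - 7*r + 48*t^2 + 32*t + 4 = 49*r + 48*t^2 + t*(-42*r - 32) - 28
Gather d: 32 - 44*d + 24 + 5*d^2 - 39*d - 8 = 5*d^2 - 83*d + 48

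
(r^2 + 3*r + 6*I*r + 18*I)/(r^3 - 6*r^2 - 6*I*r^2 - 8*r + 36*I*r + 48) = (r^2 + r*(3 + 6*I) + 18*I)/(r^3 + r^2*(-6 - 6*I) + r*(-8 + 36*I) + 48)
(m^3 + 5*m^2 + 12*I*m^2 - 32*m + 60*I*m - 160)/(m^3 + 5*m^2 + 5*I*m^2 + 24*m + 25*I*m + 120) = (m + 4*I)/(m - 3*I)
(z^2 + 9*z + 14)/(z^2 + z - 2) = (z + 7)/(z - 1)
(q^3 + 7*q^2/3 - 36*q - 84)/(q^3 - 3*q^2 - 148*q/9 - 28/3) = 3*(q + 6)/(3*q + 2)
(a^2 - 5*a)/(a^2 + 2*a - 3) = a*(a - 5)/(a^2 + 2*a - 3)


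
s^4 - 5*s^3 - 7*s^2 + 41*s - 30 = (s - 5)*(s - 2)*(s - 1)*(s + 3)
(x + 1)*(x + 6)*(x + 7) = x^3 + 14*x^2 + 55*x + 42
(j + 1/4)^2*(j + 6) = j^3 + 13*j^2/2 + 49*j/16 + 3/8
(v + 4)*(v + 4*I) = v^2 + 4*v + 4*I*v + 16*I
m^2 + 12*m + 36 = (m + 6)^2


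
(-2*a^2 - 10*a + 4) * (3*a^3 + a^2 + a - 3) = -6*a^5 - 32*a^4 + 34*a - 12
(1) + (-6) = -5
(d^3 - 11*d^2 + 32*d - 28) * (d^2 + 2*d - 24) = d^5 - 9*d^4 - 14*d^3 + 300*d^2 - 824*d + 672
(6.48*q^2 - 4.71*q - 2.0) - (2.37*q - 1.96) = 6.48*q^2 - 7.08*q - 0.04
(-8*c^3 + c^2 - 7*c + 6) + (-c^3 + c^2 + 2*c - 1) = -9*c^3 + 2*c^2 - 5*c + 5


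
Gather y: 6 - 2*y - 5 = 1 - 2*y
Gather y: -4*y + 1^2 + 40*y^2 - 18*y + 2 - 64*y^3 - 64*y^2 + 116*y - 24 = -64*y^3 - 24*y^2 + 94*y - 21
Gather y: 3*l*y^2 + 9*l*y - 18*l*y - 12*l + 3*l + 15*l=3*l*y^2 - 9*l*y + 6*l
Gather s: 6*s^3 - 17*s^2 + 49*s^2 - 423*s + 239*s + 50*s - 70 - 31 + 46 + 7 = 6*s^3 + 32*s^2 - 134*s - 48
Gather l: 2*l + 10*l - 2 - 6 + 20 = 12*l + 12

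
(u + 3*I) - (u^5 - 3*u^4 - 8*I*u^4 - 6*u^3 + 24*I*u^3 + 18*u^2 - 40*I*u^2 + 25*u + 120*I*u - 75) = -u^5 + 3*u^4 + 8*I*u^4 + 6*u^3 - 24*I*u^3 - 18*u^2 + 40*I*u^2 - 24*u - 120*I*u + 75 + 3*I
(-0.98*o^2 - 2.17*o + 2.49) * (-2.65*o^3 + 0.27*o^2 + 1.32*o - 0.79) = 2.597*o^5 + 5.4859*o^4 - 8.478*o^3 - 1.4179*o^2 + 5.0011*o - 1.9671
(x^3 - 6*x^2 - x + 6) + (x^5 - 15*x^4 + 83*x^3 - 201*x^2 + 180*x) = x^5 - 15*x^4 + 84*x^3 - 207*x^2 + 179*x + 6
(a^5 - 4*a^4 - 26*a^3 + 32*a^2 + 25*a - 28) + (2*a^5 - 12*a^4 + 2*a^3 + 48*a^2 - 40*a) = 3*a^5 - 16*a^4 - 24*a^3 + 80*a^2 - 15*a - 28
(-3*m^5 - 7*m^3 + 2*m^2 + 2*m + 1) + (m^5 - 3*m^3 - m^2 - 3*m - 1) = -2*m^5 - 10*m^3 + m^2 - m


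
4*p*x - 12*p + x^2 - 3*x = (4*p + x)*(x - 3)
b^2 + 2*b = b*(b + 2)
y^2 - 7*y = y*(y - 7)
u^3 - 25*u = u*(u - 5)*(u + 5)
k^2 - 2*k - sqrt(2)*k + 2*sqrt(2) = (k - 2)*(k - sqrt(2))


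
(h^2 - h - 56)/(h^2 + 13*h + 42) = (h - 8)/(h + 6)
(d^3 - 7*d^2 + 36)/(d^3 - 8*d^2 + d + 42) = (d - 6)/(d - 7)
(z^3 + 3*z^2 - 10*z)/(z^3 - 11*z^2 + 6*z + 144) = z*(z^2 + 3*z - 10)/(z^3 - 11*z^2 + 6*z + 144)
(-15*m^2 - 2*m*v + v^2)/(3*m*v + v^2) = (-5*m + v)/v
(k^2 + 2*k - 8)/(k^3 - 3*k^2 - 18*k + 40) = 1/(k - 5)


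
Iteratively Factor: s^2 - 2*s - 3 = (s + 1)*(s - 3)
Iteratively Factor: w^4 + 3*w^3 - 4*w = (w)*(w^3 + 3*w^2 - 4) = w*(w - 1)*(w^2 + 4*w + 4) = w*(w - 1)*(w + 2)*(w + 2)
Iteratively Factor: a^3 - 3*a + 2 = (a - 1)*(a^2 + a - 2) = (a - 1)*(a + 2)*(a - 1)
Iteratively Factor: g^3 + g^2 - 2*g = (g + 2)*(g^2 - g) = (g - 1)*(g + 2)*(g)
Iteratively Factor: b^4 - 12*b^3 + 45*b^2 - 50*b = (b - 2)*(b^3 - 10*b^2 + 25*b) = (b - 5)*(b - 2)*(b^2 - 5*b) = (b - 5)^2*(b - 2)*(b)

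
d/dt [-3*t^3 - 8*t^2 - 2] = t*(-9*t - 16)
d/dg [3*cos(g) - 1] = -3*sin(g)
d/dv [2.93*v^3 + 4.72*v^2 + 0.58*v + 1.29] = 8.79*v^2 + 9.44*v + 0.58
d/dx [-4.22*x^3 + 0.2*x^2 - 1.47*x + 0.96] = -12.66*x^2 + 0.4*x - 1.47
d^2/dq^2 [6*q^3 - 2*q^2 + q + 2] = 36*q - 4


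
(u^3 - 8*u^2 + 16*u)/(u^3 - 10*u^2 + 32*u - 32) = u/(u - 2)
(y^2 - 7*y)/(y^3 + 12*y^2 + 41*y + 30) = y*(y - 7)/(y^3 + 12*y^2 + 41*y + 30)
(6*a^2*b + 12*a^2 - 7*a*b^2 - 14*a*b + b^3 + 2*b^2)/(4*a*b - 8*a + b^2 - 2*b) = (6*a^2*b + 12*a^2 - 7*a*b^2 - 14*a*b + b^3 + 2*b^2)/(4*a*b - 8*a + b^2 - 2*b)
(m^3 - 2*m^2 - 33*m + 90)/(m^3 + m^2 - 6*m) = (m^3 - 2*m^2 - 33*m + 90)/(m*(m^2 + m - 6))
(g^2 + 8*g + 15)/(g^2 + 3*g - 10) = (g + 3)/(g - 2)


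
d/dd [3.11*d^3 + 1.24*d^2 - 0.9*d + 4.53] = 9.33*d^2 + 2.48*d - 0.9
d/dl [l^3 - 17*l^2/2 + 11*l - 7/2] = 3*l^2 - 17*l + 11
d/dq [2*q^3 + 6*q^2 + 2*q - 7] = 6*q^2 + 12*q + 2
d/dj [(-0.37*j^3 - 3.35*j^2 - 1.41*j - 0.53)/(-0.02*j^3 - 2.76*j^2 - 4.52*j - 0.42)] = (0.954199999999999*j^4 + 3.2884*j^3 + 11.6848*j^2 - 0.111599999999999*j - 1.8034)/(0.0004*j^6 + 0.1104*j^5 + 7.7984*j^4 + 24.9672*j^3 + 22.7488*j^2 + 3.7968*j + 0.1764)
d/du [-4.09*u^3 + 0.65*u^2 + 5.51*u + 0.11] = -12.27*u^2 + 1.3*u + 5.51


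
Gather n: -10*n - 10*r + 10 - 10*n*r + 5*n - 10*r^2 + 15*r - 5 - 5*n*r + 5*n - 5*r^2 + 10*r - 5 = -15*n*r - 15*r^2 + 15*r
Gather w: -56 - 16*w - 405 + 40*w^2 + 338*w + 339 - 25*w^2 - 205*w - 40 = 15*w^2 + 117*w - 162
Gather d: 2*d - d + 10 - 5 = d + 5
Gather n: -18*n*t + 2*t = -18*n*t + 2*t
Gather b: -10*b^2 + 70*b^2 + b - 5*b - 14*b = 60*b^2 - 18*b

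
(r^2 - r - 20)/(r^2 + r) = (r^2 - r - 20)/(r*(r + 1))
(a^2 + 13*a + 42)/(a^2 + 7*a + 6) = (a + 7)/(a + 1)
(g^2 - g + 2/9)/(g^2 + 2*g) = (g^2 - g + 2/9)/(g*(g + 2))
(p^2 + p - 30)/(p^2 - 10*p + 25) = (p + 6)/(p - 5)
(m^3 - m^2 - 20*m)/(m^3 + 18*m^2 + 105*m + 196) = m*(m - 5)/(m^2 + 14*m + 49)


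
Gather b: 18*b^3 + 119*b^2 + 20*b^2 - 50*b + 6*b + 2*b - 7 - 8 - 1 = 18*b^3 + 139*b^2 - 42*b - 16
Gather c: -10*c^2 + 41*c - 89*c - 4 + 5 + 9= -10*c^2 - 48*c + 10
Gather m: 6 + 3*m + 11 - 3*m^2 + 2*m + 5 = -3*m^2 + 5*m + 22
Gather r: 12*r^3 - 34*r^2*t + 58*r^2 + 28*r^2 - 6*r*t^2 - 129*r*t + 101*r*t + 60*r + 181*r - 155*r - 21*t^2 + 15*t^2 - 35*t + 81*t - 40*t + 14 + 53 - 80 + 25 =12*r^3 + r^2*(86 - 34*t) + r*(-6*t^2 - 28*t + 86) - 6*t^2 + 6*t + 12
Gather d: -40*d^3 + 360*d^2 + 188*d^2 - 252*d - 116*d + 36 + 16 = -40*d^3 + 548*d^2 - 368*d + 52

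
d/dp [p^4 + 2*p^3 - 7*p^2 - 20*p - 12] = 4*p^3 + 6*p^2 - 14*p - 20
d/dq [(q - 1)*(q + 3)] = 2*q + 2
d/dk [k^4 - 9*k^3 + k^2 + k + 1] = 4*k^3 - 27*k^2 + 2*k + 1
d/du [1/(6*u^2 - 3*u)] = (1 - 4*u)/(3*u^2*(2*u - 1)^2)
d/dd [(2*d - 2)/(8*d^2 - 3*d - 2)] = 2*(-8*d^2 + 16*d - 5)/(64*d^4 - 48*d^3 - 23*d^2 + 12*d + 4)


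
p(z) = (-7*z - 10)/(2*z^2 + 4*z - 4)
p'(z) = (-7*z - 10)*(-4*z - 4)/(2*z^2 + 4*z - 4)^2 - 7/(2*z^2 + 4*z - 4) = (7*z^2 + 20*z + 34)/(2*(z^4 + 4*z^3 - 8*z + 4))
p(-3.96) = 1.54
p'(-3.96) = 0.97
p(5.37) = -0.63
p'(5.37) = 0.12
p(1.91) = -2.14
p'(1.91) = 1.63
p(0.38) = 5.78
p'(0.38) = 17.75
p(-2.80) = 20.00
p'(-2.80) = 285.42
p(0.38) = 5.78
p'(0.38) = 17.75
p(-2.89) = 8.94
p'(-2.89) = 52.96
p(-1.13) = 0.35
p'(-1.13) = 1.14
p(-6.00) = 0.73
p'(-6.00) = 0.17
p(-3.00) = 5.50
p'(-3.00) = 18.50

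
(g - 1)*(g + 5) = g^2 + 4*g - 5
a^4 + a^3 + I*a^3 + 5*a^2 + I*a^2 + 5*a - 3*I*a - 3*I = (a + 1)*(a - I)^2*(a + 3*I)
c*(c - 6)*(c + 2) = c^3 - 4*c^2 - 12*c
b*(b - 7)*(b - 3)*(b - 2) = b^4 - 12*b^3 + 41*b^2 - 42*b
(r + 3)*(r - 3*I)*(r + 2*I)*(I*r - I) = I*r^4 + r^3 + 2*I*r^3 + 2*r^2 + 3*I*r^2 - 3*r + 12*I*r - 18*I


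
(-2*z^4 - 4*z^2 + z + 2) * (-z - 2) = 2*z^5 + 4*z^4 + 4*z^3 + 7*z^2 - 4*z - 4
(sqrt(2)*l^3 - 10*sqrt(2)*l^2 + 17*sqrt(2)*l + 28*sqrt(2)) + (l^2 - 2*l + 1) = sqrt(2)*l^3 - 10*sqrt(2)*l^2 + l^2 - 2*l + 17*sqrt(2)*l + 1 + 28*sqrt(2)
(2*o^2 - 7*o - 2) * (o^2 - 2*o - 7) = 2*o^4 - 11*o^3 - 2*o^2 + 53*o + 14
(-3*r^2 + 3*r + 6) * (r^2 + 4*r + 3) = -3*r^4 - 9*r^3 + 9*r^2 + 33*r + 18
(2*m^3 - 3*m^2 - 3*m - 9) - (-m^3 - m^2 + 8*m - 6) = 3*m^3 - 2*m^2 - 11*m - 3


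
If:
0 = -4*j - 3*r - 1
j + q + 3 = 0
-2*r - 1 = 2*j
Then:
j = 1/2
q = -7/2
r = -1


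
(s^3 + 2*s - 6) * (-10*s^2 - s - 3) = -10*s^5 - s^4 - 23*s^3 + 58*s^2 + 18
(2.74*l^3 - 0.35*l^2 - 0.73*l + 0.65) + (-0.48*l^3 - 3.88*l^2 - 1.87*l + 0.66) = 2.26*l^3 - 4.23*l^2 - 2.6*l + 1.31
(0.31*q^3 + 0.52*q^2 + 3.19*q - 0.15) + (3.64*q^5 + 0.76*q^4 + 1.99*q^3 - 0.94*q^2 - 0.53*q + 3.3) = 3.64*q^5 + 0.76*q^4 + 2.3*q^3 - 0.42*q^2 + 2.66*q + 3.15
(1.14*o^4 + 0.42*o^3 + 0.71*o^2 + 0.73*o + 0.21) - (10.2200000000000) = 1.14*o^4 + 0.42*o^3 + 0.71*o^2 + 0.73*o - 10.01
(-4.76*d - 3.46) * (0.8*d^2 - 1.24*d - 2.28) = -3.808*d^3 + 3.1344*d^2 + 15.1432*d + 7.8888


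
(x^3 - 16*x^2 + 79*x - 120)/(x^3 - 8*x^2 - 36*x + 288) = (x^2 - 8*x + 15)/(x^2 - 36)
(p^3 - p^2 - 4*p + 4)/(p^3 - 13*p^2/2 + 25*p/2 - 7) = 2*(p + 2)/(2*p - 7)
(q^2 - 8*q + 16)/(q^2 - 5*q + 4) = (q - 4)/(q - 1)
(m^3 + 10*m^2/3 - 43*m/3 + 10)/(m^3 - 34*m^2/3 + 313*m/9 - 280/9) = 3*(m^2 + 5*m - 6)/(3*m^2 - 29*m + 56)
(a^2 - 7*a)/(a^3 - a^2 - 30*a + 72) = a*(a - 7)/(a^3 - a^2 - 30*a + 72)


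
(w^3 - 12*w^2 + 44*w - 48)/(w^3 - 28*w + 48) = (w - 6)/(w + 6)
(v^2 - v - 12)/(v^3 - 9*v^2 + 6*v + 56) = (v + 3)/(v^2 - 5*v - 14)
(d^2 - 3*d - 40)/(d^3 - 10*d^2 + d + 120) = (d + 5)/(d^2 - 2*d - 15)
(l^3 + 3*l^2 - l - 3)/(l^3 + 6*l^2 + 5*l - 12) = (l + 1)/(l + 4)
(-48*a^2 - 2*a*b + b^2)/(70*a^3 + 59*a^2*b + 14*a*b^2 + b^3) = (-48*a^2 - 2*a*b + b^2)/(70*a^3 + 59*a^2*b + 14*a*b^2 + b^3)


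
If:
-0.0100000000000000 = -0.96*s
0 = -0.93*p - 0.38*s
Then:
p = -0.00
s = 0.01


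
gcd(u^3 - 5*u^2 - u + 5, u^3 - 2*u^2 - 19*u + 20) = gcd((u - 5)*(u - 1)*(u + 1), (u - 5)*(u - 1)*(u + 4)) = u^2 - 6*u + 5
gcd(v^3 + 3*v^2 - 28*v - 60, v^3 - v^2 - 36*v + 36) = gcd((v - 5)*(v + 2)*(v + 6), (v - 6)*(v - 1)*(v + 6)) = v + 6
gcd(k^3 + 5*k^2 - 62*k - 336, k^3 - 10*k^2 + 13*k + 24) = k - 8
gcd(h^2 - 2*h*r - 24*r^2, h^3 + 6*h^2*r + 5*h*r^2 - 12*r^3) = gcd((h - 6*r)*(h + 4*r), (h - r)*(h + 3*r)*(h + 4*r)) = h + 4*r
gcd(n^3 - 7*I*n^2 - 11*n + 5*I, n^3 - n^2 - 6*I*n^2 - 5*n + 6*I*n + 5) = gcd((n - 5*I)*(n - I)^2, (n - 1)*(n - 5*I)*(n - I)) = n^2 - 6*I*n - 5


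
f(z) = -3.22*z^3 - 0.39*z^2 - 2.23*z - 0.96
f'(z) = -9.66*z^2 - 0.78*z - 2.23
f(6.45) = -895.61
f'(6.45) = -409.14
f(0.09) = -1.17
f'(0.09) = -2.38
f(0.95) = -6.19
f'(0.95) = -11.69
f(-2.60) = 58.80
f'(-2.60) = -65.50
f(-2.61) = 59.45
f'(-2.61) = -66.00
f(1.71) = -22.01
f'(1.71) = -31.81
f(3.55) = -157.85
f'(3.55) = -126.74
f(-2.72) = 67.02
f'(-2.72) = -71.58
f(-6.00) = 693.90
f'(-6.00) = -345.31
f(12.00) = -5648.04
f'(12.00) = -1402.63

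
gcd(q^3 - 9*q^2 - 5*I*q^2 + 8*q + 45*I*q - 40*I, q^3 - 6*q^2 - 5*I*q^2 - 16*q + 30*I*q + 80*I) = q^2 + q*(-8 - 5*I) + 40*I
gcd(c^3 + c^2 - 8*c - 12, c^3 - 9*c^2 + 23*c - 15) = c - 3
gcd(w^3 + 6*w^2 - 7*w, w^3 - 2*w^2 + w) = w^2 - w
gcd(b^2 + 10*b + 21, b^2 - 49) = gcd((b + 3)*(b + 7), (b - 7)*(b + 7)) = b + 7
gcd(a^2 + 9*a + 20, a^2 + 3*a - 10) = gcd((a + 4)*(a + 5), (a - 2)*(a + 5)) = a + 5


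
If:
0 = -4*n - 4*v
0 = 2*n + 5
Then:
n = -5/2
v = 5/2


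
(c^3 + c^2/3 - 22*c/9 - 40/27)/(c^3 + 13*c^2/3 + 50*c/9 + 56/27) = (3*c - 5)/(3*c + 7)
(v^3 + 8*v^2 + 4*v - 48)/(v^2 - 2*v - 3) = (-v^3 - 8*v^2 - 4*v + 48)/(-v^2 + 2*v + 3)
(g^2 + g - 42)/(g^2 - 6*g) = (g + 7)/g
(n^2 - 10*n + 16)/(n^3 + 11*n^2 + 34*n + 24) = (n^2 - 10*n + 16)/(n^3 + 11*n^2 + 34*n + 24)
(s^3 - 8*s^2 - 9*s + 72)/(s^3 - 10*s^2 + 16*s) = (s^2 - 9)/(s*(s - 2))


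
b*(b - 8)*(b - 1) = b^3 - 9*b^2 + 8*b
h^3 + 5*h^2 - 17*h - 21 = (h - 3)*(h + 1)*(h + 7)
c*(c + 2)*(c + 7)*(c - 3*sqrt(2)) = c^4 - 3*sqrt(2)*c^3 + 9*c^3 - 27*sqrt(2)*c^2 + 14*c^2 - 42*sqrt(2)*c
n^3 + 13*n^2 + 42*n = n*(n + 6)*(n + 7)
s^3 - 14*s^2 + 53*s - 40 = (s - 8)*(s - 5)*(s - 1)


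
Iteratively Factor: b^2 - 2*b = (b)*(b - 2)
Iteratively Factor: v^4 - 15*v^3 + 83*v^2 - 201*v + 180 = (v - 5)*(v^3 - 10*v^2 + 33*v - 36) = (v - 5)*(v - 4)*(v^2 - 6*v + 9) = (v - 5)*(v - 4)*(v - 3)*(v - 3)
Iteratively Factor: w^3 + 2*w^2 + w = (w + 1)*(w^2 + w) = w*(w + 1)*(w + 1)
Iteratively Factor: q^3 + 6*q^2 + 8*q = (q + 4)*(q^2 + 2*q) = (q + 2)*(q + 4)*(q)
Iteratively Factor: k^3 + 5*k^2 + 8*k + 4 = (k + 2)*(k^2 + 3*k + 2) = (k + 2)^2*(k + 1)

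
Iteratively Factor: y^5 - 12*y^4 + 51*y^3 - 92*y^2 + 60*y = (y - 3)*(y^4 - 9*y^3 + 24*y^2 - 20*y) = y*(y - 3)*(y^3 - 9*y^2 + 24*y - 20) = y*(y - 3)*(y - 2)*(y^2 - 7*y + 10) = y*(y - 3)*(y - 2)^2*(y - 5)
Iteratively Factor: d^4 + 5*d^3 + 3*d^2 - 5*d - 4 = (d + 1)*(d^3 + 4*d^2 - d - 4) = (d - 1)*(d + 1)*(d^2 + 5*d + 4) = (d - 1)*(d + 1)^2*(d + 4)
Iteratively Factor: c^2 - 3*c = (c)*(c - 3)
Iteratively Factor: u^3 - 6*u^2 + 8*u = (u)*(u^2 - 6*u + 8) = u*(u - 4)*(u - 2)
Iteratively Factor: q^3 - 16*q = (q)*(q^2 - 16) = q*(q + 4)*(q - 4)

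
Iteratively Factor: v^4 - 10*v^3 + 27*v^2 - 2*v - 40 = (v - 5)*(v^3 - 5*v^2 + 2*v + 8) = (v - 5)*(v - 2)*(v^2 - 3*v - 4) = (v - 5)*(v - 2)*(v + 1)*(v - 4)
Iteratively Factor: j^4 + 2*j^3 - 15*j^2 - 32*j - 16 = (j + 1)*(j^3 + j^2 - 16*j - 16) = (j - 4)*(j + 1)*(j^2 + 5*j + 4) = (j - 4)*(j + 1)*(j + 4)*(j + 1)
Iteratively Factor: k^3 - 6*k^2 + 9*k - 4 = (k - 1)*(k^2 - 5*k + 4) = (k - 1)^2*(k - 4)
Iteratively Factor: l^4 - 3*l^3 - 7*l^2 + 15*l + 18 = (l - 3)*(l^3 - 7*l - 6) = (l - 3)*(l + 2)*(l^2 - 2*l - 3) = (l - 3)^2*(l + 2)*(l + 1)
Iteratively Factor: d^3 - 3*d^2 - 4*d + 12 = (d - 2)*(d^2 - d - 6) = (d - 2)*(d + 2)*(d - 3)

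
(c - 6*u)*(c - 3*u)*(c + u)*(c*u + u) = c^4*u - 8*c^3*u^2 + c^3*u + 9*c^2*u^3 - 8*c^2*u^2 + 18*c*u^4 + 9*c*u^3 + 18*u^4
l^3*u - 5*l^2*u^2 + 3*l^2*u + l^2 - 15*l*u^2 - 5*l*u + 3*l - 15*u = (l + 3)*(l - 5*u)*(l*u + 1)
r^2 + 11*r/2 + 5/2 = (r + 1/2)*(r + 5)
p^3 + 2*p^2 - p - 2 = (p - 1)*(p + 1)*(p + 2)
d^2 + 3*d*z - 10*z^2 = (d - 2*z)*(d + 5*z)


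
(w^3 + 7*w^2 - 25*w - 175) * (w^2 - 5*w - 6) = w^5 + 2*w^4 - 66*w^3 - 92*w^2 + 1025*w + 1050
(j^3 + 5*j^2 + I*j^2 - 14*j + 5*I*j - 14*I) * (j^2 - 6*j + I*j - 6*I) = j^5 - j^4 + 2*I*j^4 - 45*j^3 - 2*I*j^3 + 85*j^2 - 88*I*j^2 + 44*j + 168*I*j - 84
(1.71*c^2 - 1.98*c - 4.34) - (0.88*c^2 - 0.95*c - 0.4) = 0.83*c^2 - 1.03*c - 3.94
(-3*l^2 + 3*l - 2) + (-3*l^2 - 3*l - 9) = -6*l^2 - 11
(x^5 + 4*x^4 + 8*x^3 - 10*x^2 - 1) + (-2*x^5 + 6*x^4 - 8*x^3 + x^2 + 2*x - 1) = -x^5 + 10*x^4 - 9*x^2 + 2*x - 2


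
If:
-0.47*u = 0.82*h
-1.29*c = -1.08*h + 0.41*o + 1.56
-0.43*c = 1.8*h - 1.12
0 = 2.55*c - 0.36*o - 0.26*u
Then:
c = -0.28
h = 0.69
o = -1.11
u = -1.20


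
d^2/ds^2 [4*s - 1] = 0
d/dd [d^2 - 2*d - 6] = 2*d - 2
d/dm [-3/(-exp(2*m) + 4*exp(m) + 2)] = 6*(2 - exp(m))*exp(m)/(-exp(2*m) + 4*exp(m) + 2)^2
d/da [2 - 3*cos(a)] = 3*sin(a)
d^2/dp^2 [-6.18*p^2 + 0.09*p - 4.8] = -12.3600000000000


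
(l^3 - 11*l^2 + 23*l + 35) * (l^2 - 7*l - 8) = l^5 - 18*l^4 + 92*l^3 - 38*l^2 - 429*l - 280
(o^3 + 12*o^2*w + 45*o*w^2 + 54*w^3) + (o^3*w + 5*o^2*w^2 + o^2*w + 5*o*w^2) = o^3*w + o^3 + 5*o^2*w^2 + 13*o^2*w + 50*o*w^2 + 54*w^3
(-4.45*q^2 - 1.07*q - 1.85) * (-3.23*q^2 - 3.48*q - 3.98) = 14.3735*q^4 + 18.9421*q^3 + 27.4101*q^2 + 10.6966*q + 7.363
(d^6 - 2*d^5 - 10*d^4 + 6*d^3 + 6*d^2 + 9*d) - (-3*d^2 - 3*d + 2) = d^6 - 2*d^5 - 10*d^4 + 6*d^3 + 9*d^2 + 12*d - 2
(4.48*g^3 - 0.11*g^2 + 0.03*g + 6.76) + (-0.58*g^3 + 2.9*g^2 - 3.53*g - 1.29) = 3.9*g^3 + 2.79*g^2 - 3.5*g + 5.47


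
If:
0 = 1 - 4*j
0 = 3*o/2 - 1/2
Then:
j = 1/4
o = 1/3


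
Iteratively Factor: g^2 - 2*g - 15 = (g + 3)*(g - 5)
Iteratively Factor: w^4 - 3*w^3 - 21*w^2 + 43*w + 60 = (w - 5)*(w^3 + 2*w^2 - 11*w - 12) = (w - 5)*(w + 4)*(w^2 - 2*w - 3) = (w - 5)*(w + 1)*(w + 4)*(w - 3)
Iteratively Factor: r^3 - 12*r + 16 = (r - 2)*(r^2 + 2*r - 8) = (r - 2)*(r + 4)*(r - 2)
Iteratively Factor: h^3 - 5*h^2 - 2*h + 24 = (h + 2)*(h^2 - 7*h + 12) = (h - 3)*(h + 2)*(h - 4)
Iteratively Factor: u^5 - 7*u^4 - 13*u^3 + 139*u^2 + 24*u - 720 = (u - 5)*(u^4 - 2*u^3 - 23*u^2 + 24*u + 144) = (u - 5)*(u - 4)*(u^3 + 2*u^2 - 15*u - 36) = (u - 5)*(u - 4)*(u + 3)*(u^2 - u - 12) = (u - 5)*(u - 4)*(u + 3)^2*(u - 4)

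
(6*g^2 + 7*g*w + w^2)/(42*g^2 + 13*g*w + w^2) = (g + w)/(7*g + w)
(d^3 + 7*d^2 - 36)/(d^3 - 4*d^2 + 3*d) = (d^3 + 7*d^2 - 36)/(d*(d^2 - 4*d + 3))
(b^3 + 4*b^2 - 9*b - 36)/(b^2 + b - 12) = b + 3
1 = 1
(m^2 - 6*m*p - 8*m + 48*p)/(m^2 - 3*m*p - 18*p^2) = (m - 8)/(m + 3*p)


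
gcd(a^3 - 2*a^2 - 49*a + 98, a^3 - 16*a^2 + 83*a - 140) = a - 7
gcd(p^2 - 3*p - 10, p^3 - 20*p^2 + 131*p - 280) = p - 5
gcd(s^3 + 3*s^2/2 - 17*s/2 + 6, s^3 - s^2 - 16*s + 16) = s^2 + 3*s - 4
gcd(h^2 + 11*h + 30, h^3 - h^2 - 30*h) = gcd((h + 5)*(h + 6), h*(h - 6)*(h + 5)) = h + 5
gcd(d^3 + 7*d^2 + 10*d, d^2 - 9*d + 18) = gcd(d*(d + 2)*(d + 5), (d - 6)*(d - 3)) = 1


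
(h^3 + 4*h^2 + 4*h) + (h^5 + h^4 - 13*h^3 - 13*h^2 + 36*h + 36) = h^5 + h^4 - 12*h^3 - 9*h^2 + 40*h + 36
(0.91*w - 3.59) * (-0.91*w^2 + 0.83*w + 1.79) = -0.8281*w^3 + 4.0222*w^2 - 1.3508*w - 6.4261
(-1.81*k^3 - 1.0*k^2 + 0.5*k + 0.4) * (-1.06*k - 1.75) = 1.9186*k^4 + 4.2275*k^3 + 1.22*k^2 - 1.299*k - 0.7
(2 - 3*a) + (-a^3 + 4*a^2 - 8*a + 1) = -a^3 + 4*a^2 - 11*a + 3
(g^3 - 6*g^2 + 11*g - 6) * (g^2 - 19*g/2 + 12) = g^5 - 31*g^4/2 + 80*g^3 - 365*g^2/2 + 189*g - 72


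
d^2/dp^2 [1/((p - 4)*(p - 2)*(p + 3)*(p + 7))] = 2*(10*p^6 + 60*p^5 - 183*p^4 - 1084*p^3 + 1323*p^2 + 2262*p + 7324)/(p^12 + 12*p^11 - 45*p^10 - 818*p^9 + 795*p^8 + 21912*p^7 - 12403*p^6 - 278586*p^5 + 186756*p^4 + 1678760*p^3 - 1558368*p^2 - 3894912*p + 4741632)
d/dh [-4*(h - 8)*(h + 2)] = 24 - 8*h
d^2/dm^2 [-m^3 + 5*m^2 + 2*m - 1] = 10 - 6*m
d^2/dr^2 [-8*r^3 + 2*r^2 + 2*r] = 4 - 48*r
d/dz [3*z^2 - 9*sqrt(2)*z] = 6*z - 9*sqrt(2)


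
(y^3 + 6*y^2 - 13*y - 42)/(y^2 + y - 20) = (y^3 + 6*y^2 - 13*y - 42)/(y^2 + y - 20)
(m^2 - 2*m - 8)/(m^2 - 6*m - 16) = (m - 4)/(m - 8)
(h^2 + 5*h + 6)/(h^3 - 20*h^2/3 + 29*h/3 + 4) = 3*(h^2 + 5*h + 6)/(3*h^3 - 20*h^2 + 29*h + 12)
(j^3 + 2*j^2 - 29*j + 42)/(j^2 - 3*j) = j + 5 - 14/j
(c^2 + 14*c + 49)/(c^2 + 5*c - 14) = (c + 7)/(c - 2)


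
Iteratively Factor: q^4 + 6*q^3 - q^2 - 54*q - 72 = (q + 3)*(q^3 + 3*q^2 - 10*q - 24) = (q + 3)*(q + 4)*(q^2 - q - 6) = (q + 2)*(q + 3)*(q + 4)*(q - 3)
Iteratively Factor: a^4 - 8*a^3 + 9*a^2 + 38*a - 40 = (a - 5)*(a^3 - 3*a^2 - 6*a + 8) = (a - 5)*(a + 2)*(a^2 - 5*a + 4) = (a - 5)*(a - 1)*(a + 2)*(a - 4)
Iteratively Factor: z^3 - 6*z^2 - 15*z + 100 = (z + 4)*(z^2 - 10*z + 25) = (z - 5)*(z + 4)*(z - 5)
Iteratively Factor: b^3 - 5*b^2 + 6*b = (b - 3)*(b^2 - 2*b) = (b - 3)*(b - 2)*(b)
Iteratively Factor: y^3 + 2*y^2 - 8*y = (y + 4)*(y^2 - 2*y) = y*(y + 4)*(y - 2)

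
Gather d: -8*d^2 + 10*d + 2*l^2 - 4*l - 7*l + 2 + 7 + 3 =-8*d^2 + 10*d + 2*l^2 - 11*l + 12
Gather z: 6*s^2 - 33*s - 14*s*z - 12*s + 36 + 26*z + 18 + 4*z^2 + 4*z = 6*s^2 - 45*s + 4*z^2 + z*(30 - 14*s) + 54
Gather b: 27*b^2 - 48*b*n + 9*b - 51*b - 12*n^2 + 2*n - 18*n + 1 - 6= 27*b^2 + b*(-48*n - 42) - 12*n^2 - 16*n - 5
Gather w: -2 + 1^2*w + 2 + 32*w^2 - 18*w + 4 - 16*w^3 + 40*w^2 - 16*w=-16*w^3 + 72*w^2 - 33*w + 4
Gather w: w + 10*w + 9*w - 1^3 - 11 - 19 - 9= 20*w - 40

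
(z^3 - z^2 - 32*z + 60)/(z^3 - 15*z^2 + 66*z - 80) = (z + 6)/(z - 8)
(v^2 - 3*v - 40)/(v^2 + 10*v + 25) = (v - 8)/(v + 5)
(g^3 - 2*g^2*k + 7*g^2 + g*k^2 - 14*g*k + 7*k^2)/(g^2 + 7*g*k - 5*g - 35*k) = (g^3 - 2*g^2*k + 7*g^2 + g*k^2 - 14*g*k + 7*k^2)/(g^2 + 7*g*k - 5*g - 35*k)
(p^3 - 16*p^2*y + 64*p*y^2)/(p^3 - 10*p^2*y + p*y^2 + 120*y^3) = p*(-p + 8*y)/(-p^2 + 2*p*y + 15*y^2)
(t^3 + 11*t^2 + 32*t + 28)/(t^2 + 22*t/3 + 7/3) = 3*(t^2 + 4*t + 4)/(3*t + 1)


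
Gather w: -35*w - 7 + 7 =-35*w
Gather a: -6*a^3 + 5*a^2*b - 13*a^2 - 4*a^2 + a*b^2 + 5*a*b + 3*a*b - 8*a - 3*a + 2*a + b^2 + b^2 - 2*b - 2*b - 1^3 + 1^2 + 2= -6*a^3 + a^2*(5*b - 17) + a*(b^2 + 8*b - 9) + 2*b^2 - 4*b + 2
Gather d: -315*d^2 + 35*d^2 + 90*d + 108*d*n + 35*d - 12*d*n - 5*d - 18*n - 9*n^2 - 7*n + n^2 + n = -280*d^2 + d*(96*n + 120) - 8*n^2 - 24*n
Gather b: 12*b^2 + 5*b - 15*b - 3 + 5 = 12*b^2 - 10*b + 2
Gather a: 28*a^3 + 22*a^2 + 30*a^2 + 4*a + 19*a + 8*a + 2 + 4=28*a^3 + 52*a^2 + 31*a + 6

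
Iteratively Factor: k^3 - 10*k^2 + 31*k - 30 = (k - 5)*(k^2 - 5*k + 6) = (k - 5)*(k - 3)*(k - 2)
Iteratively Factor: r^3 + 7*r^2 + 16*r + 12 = (r + 2)*(r^2 + 5*r + 6) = (r + 2)^2*(r + 3)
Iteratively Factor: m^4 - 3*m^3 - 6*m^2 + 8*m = (m - 1)*(m^3 - 2*m^2 - 8*m) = m*(m - 1)*(m^2 - 2*m - 8) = m*(m - 4)*(m - 1)*(m + 2)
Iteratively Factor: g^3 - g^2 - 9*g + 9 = (g + 3)*(g^2 - 4*g + 3) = (g - 3)*(g + 3)*(g - 1)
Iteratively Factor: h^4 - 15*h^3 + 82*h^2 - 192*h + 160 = (h - 4)*(h^3 - 11*h^2 + 38*h - 40) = (h - 4)*(h - 2)*(h^2 - 9*h + 20) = (h - 5)*(h - 4)*(h - 2)*(h - 4)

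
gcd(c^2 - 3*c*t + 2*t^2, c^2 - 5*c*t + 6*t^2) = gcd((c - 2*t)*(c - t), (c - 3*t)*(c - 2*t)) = -c + 2*t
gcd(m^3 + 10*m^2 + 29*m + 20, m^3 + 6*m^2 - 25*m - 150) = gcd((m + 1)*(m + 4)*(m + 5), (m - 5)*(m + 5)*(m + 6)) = m + 5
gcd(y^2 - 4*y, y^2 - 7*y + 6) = 1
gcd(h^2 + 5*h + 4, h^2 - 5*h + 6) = 1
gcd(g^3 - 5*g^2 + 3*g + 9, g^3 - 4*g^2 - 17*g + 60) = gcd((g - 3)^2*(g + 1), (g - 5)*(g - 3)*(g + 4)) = g - 3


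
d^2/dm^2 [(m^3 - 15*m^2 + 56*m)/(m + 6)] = 2*(m^3 + 18*m^2 + 108*m - 876)/(m^3 + 18*m^2 + 108*m + 216)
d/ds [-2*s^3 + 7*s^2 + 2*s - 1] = -6*s^2 + 14*s + 2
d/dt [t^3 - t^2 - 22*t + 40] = 3*t^2 - 2*t - 22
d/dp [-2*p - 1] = -2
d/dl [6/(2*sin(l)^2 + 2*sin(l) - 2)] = -3*(2*sin(l) + 1)*cos(l)/(sin(l) - cos(l)^2)^2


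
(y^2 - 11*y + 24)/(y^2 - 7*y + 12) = (y - 8)/(y - 4)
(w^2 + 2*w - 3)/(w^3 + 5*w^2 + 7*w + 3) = (w - 1)/(w^2 + 2*w + 1)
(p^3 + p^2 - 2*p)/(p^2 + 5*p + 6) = p*(p - 1)/(p + 3)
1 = 1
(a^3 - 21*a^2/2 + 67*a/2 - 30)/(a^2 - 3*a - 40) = (-2*a^3 + 21*a^2 - 67*a + 60)/(2*(-a^2 + 3*a + 40))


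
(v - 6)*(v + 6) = v^2 - 36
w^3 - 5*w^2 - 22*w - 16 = (w - 8)*(w + 1)*(w + 2)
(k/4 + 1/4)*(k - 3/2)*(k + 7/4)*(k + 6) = k^4/4 + 29*k^3/16 + 41*k^2/32 - 135*k/32 - 63/16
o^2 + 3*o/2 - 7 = (o - 2)*(o + 7/2)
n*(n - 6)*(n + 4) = n^3 - 2*n^2 - 24*n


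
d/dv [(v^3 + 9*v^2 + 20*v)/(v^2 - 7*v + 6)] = (v^4 - 14*v^3 - 65*v^2 + 108*v + 120)/(v^4 - 14*v^3 + 61*v^2 - 84*v + 36)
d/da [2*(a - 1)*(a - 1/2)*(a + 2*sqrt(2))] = 6*a^2 - 6*a + 8*sqrt(2)*a - 6*sqrt(2) + 1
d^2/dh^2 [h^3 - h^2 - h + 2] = 6*h - 2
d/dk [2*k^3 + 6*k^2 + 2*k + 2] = 6*k^2 + 12*k + 2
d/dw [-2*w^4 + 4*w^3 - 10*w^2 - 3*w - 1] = -8*w^3 + 12*w^2 - 20*w - 3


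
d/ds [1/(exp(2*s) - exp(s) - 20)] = (1 - 2*exp(s))*exp(s)/(-exp(2*s) + exp(s) + 20)^2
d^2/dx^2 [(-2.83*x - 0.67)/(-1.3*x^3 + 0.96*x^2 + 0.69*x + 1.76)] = (28.6962*x^5 - 7.60343999999999*x^4 - 3.085284*x^3 + 77.799372*x^2 - 16.8288*x - 8.499594)/(2.197*x^9 - 4.8672*x^8 + 0.0959400000000001*x^7 - 4.641216*x^6 + 13.127958*x^5 + 3.235104*x^4 + 4.757187*x^3 - 11.434896*x^2 - 6.412032*x - 5.451776)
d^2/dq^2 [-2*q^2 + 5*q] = -4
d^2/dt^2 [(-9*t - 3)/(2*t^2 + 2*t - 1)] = 12*(-2*(2*t + 1)^2*(3*t + 1) + (9*t + 4)*(2*t^2 + 2*t - 1))/(2*t^2 + 2*t - 1)^3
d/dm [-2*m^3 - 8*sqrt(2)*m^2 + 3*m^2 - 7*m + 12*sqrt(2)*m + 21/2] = -6*m^2 - 16*sqrt(2)*m + 6*m - 7 + 12*sqrt(2)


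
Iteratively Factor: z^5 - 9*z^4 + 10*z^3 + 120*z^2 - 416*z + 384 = (z - 3)*(z^4 - 6*z^3 - 8*z^2 + 96*z - 128) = (z - 4)*(z - 3)*(z^3 - 2*z^2 - 16*z + 32) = (z - 4)*(z - 3)*(z - 2)*(z^2 - 16) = (z - 4)*(z - 3)*(z - 2)*(z + 4)*(z - 4)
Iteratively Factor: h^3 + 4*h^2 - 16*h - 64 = (h + 4)*(h^2 - 16) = (h + 4)^2*(h - 4)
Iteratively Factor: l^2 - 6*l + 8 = (l - 4)*(l - 2)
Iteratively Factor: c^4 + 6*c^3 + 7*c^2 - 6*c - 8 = (c - 1)*(c^3 + 7*c^2 + 14*c + 8) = (c - 1)*(c + 2)*(c^2 + 5*c + 4) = (c - 1)*(c + 1)*(c + 2)*(c + 4)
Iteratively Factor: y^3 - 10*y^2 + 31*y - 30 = (y - 5)*(y^2 - 5*y + 6) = (y - 5)*(y - 3)*(y - 2)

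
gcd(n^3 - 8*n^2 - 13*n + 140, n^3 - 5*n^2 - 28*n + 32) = n + 4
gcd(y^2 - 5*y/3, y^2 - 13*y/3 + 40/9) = y - 5/3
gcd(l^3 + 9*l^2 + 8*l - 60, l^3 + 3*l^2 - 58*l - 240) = l^2 + 11*l + 30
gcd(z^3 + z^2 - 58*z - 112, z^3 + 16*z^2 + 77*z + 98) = z^2 + 9*z + 14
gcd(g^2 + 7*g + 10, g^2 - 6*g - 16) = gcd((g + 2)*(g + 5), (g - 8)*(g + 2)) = g + 2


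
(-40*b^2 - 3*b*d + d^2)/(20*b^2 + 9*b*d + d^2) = (-8*b + d)/(4*b + d)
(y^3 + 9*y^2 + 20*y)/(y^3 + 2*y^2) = (y^2 + 9*y + 20)/(y*(y + 2))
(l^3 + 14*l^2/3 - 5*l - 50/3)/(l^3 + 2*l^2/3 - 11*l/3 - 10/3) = (l + 5)/(l + 1)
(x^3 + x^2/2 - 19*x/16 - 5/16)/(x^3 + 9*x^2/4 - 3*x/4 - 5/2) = (x + 1/4)/(x + 2)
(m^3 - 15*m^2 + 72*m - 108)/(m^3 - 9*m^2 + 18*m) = (m - 6)/m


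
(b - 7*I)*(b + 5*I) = b^2 - 2*I*b + 35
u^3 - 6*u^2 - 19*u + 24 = (u - 8)*(u - 1)*(u + 3)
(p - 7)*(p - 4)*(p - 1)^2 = p^4 - 13*p^3 + 51*p^2 - 67*p + 28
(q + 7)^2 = q^2 + 14*q + 49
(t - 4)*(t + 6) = t^2 + 2*t - 24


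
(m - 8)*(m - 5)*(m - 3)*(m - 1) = m^4 - 17*m^3 + 95*m^2 - 199*m + 120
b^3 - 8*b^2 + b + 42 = (b - 7)*(b - 3)*(b + 2)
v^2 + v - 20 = (v - 4)*(v + 5)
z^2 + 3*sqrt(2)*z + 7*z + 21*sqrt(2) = (z + 7)*(z + 3*sqrt(2))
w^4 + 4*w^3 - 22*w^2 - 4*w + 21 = (w - 3)*(w - 1)*(w + 1)*(w + 7)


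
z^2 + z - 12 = (z - 3)*(z + 4)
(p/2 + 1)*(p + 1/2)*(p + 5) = p^3/2 + 15*p^2/4 + 27*p/4 + 5/2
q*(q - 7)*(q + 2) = q^3 - 5*q^2 - 14*q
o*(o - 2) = o^2 - 2*o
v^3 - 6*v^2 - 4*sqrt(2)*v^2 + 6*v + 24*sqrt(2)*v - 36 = (v - 6)*(v - 3*sqrt(2))*(v - sqrt(2))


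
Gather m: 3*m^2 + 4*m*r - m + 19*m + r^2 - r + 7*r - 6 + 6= 3*m^2 + m*(4*r + 18) + r^2 + 6*r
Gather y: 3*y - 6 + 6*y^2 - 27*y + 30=6*y^2 - 24*y + 24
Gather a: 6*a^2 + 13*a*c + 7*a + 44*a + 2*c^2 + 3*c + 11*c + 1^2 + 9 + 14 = 6*a^2 + a*(13*c + 51) + 2*c^2 + 14*c + 24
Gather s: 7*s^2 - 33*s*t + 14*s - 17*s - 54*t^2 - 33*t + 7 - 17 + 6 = 7*s^2 + s*(-33*t - 3) - 54*t^2 - 33*t - 4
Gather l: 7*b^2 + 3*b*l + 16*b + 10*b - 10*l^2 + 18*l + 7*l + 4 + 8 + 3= 7*b^2 + 26*b - 10*l^2 + l*(3*b + 25) + 15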